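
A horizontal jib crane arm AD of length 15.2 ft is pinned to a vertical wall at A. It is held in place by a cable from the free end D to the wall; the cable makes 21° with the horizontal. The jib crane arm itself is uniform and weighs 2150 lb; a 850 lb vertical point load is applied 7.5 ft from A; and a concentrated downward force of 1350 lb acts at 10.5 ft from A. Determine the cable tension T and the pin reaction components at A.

T = 6772 lb, A_x = 6322 lb, A_y = 1923 lb

ΣM about A: T·sin21°·15.2 − 2150·7.6 − 850·7.5 − 1350·10.5 = 0 → T = 36890/(15.2·0.358368) = 6772.29 ≈ 6772 lb.
ΣF_x = 0: A_x − T·cos21° = 0 → A_x = 6772.29 × 0.93358 = 6322 lb.
ΣF_y = 0: A_y + T·sin21° − 2150 − 850 − 1350 = 0 → A_y = 4350 − 6772.29 × 0.358368 = 1923 lb.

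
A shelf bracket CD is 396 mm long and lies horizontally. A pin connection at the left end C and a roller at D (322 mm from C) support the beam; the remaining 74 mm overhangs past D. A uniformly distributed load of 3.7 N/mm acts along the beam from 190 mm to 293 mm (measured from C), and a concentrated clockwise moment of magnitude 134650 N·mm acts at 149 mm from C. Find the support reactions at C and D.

Resultant of the distributed load: 3.7 × 103 = 381.1 N at 241.5 mm from C.
ΣM about C: D_y·322 − (3.7·103)·241.5 − 134650 = 0 → D_y = 226685.65/322 = 703.993 ≈ 704.0 N.
ΣF_y = 0: C_y + 703.993 − 3.7·103 = 0 → C_y = -322.9 N.
ΣF_x = 0: no horizontal applied forces, so C_x = 0.

C_x = 0, C_y = -322.9 N, D_y = 704.0 N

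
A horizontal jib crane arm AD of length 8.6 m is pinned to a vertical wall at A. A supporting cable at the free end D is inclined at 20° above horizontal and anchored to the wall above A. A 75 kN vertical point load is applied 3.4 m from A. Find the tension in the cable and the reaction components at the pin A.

ΣM about A: T·sin20°·8.6 − 75·3.4 = 0 → T = 255/(8.6·0.34202) = 86.6942 ≈ 86.69 kN.
ΣF_x = 0: A_x − T·cos20° = 0 → A_x = 86.6942 × 0.939693 = 81.47 kN.
ΣF_y = 0: A_y + T·sin20° − 75 = 0 → A_y = 75 − 86.6942 × 0.34202 = 45.35 kN.

T = 86.69 kN, A_x = 81.47 kN, A_y = 45.35 kN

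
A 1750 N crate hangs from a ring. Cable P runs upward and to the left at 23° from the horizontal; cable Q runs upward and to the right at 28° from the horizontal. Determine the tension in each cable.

ΣF_x = 0: −T_P·cos23° + T_Q·cos28° = 0 → T_Q = 1.04254·T_P.
ΣF_y = 0: T_P·sin23° + T_Q·sin28° = 1750.
Substitute: T_P·(0.390731 + 1.04254·0.469472) = 1750 → T_P = 1988.24 ≈ 1988 N.
Then T_Q = 1.04254 × 1988.24 = 2073 N.

T_P = 1988 N, T_Q = 2073 N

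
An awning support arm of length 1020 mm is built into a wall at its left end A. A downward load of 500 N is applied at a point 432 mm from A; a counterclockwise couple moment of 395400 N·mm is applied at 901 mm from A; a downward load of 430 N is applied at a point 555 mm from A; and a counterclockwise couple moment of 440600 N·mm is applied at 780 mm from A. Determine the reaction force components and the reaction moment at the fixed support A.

A_x = 0, A_y = 930.0 N, M_A = -381400 N·mm

ΣF_x = 0: A_x = 0.
ΣF_y = 0: A_y − 500 − 430 = 0 → A_y = 930.0 N.
ΣM about A: M_A − 500·432 + 395400 − 430·555 + 440600 = 0 → M_A = -381400 N·mm.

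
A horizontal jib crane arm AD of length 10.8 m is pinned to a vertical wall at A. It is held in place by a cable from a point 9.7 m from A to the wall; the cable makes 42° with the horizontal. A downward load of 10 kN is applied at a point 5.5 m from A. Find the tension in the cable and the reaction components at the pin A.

T = 8.474 kN, A_x = 6.297 kN, A_y = 4.330 kN

ΣM about A: T·sin42°·9.7 − 10·5.5 = 0 → T = 55/(9.7·0.669131) = 8.47383 ≈ 8.474 kN.
ΣF_x = 0: A_x − T·cos42° = 0 → A_x = 8.47383 × 0.743145 = 6.297 kN.
ΣF_y = 0: A_y + T·sin42° − 10 = 0 → A_y = 10 − 8.47383 × 0.669131 = 4.330 kN.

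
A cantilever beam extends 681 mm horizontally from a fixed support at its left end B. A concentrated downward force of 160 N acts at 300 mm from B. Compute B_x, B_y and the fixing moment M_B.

ΣF_x = 0: B_x = 0.
ΣF_y = 0: B_y − 160 = 0 → B_y = 160.0 N.
ΣM about B: M_B − 160·300 = 0 → M_B = 48000 N·mm.

B_x = 0, B_y = 160.0 N, M_B = 48000 N·mm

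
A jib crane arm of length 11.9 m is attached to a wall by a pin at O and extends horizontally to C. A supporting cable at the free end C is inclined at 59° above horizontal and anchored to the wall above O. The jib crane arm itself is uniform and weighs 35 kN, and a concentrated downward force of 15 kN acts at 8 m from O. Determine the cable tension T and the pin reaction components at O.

ΣM about O: T·sin59°·11.9 − 35·5.95 − 15·8 = 0 → T = 328.25/(11.9·0.857167) = 32.1805 ≈ 32.18 kN.
ΣF_x = 0: O_x − T·cos59° = 0 → O_x = 32.1805 × 0.515038 = 16.57 kN.
ΣF_y = 0: O_y + T·sin59° − 35 − 15 = 0 → O_y = 50 − 32.1805 × 0.857167 = 22.42 kN.

T = 32.18 kN, O_x = 16.57 kN, O_y = 22.42 kN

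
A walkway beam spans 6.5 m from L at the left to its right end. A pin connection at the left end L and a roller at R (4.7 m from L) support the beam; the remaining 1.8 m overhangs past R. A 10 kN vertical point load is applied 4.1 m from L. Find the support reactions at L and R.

L_x = 0, L_y = 1.277 kN, R_y = 8.723 kN

Taking moments about L: R_y·4.7 − 10·4.1 = 0 → R_y = 41/4.7 = 8.7234 ≈ 8.723 kN.
ΣF_y = 0: L_y + 8.7234 − 10 = 0 → L_y = 1.277 kN.
ΣF_x = 0: no horizontal applied forces, so L_x = 0.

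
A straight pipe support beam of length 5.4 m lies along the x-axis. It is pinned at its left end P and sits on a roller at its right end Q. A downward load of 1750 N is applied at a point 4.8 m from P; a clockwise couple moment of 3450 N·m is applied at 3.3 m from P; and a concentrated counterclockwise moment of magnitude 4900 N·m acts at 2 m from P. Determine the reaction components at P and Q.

ΣM about P: Q_y·5.4 − 1750·4.8 − 3450 + 4900 = 0 → Q_y = 6950/5.4 = 1287.04 ≈ 1287 N.
ΣF_y = 0: P_y + 1287.04 − 1750 = 0 → P_y = 463.0 N.
ΣF_x = 0: no horizontal applied forces, so P_x = 0.

P_x = 0, P_y = 463.0 N, Q_y = 1287 N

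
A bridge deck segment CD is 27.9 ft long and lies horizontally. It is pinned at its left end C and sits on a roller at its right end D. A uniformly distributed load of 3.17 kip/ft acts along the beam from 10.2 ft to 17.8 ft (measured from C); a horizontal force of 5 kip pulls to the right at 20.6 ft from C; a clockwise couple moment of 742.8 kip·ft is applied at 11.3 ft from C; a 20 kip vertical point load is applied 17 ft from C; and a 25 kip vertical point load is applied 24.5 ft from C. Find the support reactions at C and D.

Resultant of the distributed load: 3.17 × 7.6 = 24.092 kip at 14 ft from C.
Moments about C: D_y·27.9 − (3.17·7.6)·14 − 742.8 − 20·17 − 25·24.5 = 0 → D_y = 2032.588/27.9 = 72.8526 ≈ 72.85 kip.
ΣF_y = 0: C_y + 72.8526 − 3.17·7.6 − 20 − 25 = 0 → C_y = -3.761 kip.
ΣF_x = 0: C_x + 5 = 0 → C_x = -5.000 kip.

C_x = -5.000 kip, C_y = -3.761 kip, D_y = 72.85 kip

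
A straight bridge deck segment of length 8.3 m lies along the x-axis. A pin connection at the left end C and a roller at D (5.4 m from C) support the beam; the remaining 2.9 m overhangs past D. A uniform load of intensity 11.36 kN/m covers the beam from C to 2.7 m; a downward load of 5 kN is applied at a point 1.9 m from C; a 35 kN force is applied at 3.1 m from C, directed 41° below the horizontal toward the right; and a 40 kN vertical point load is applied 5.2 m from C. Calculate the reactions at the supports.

Resultant of the distributed load: 11.36 × 2.7 = 30.672 kN at 1.35 m from C.
Moments about C: D_y·5.4 − (11.36·2.7)·1.35 − 5·1.9 − 35·sin41°·3.1 − 40·5.2 = 0 → D_y = 330.09/5.4 = 61.1278 ≈ 61.13 kN.
ΣF_y = 0: C_y + 61.1278 − 11.36·2.7 − 5 − 35·sin41° − 40 = 0 → C_y = 37.51 kN.
ΣF_x = 0: C_x + 35·cos41° = 0 → C_x = -26.41 kN.

C_x = -26.41 kN, C_y = 37.51 kN, D_y = 61.13 kN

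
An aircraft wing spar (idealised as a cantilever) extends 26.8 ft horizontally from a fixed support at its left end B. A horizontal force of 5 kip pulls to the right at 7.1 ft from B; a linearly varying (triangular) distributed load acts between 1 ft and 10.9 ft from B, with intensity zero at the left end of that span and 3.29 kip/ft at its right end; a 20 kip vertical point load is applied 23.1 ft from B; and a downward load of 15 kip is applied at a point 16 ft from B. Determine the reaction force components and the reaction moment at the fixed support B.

B_x = -5.000 kip, B_y = 51.29 kip, M_B = 825.8 kip·ft

Resultant of the triangular load: ½ × 3.29 × 9.9 = 16.2855 kip, acting at 7.6 ft from B (one-third of the span from the peak).
ΣF_x = 0: B_x + 5 = 0 → B_x = -5.000 kip.
ΣF_y = 0: B_y − ½·3.29·9.9 − 20 − 15 = 0 → B_y = 51.29 kip.
ΣM about B: M_B − (½·3.29·9.9)·7.6 − 20·23.1 − 15·16 = 0 → M_B = 825.8 kip·ft.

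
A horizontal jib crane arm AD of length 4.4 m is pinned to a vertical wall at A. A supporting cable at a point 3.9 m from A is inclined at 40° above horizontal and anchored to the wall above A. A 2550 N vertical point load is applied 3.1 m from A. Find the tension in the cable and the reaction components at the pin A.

ΣM about A: T·sin40°·3.9 − 2550·3.1 = 0 → T = 7905/(3.9·0.642788) = 3153.33 ≈ 3153 N.
ΣF_x = 0: A_x − T·cos40° = 0 → A_x = 3153.33 × 0.766044 = 2416 N.
ΣF_y = 0: A_y + T·sin40° − 2550 = 0 → A_y = 2550 − 3153.33 × 0.642788 = 523.1 N.

T = 3153 N, A_x = 2416 N, A_y = 523.1 N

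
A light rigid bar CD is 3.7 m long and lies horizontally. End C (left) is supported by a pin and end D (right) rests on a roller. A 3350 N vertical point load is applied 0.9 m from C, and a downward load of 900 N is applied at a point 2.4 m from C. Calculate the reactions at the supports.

Taking moments about C: D_y·3.7 − 3350·0.9 − 900·2.4 = 0 → D_y = 5175/3.7 = 1398.65 ≈ 1399 N.
ΣF_y = 0: C_y + 1398.65 − 3350 − 900 = 0 → C_y = 2851 N.
ΣF_x = 0: no horizontal applied forces, so C_x = 0.

C_x = 0, C_y = 2851 N, D_y = 1399 N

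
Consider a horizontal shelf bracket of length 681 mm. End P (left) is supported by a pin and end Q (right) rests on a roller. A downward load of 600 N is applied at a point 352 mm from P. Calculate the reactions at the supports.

ΣM about P: Q_y·681 − 600·352 = 0 → Q_y = 211200/681 = 310.132 ≈ 310.1 N.
ΣF_y = 0: P_y + 310.132 − 600 = 0 → P_y = 289.9 N.
ΣF_x = 0: no horizontal applied forces, so P_x = 0.

P_x = 0, P_y = 289.9 N, Q_y = 310.1 N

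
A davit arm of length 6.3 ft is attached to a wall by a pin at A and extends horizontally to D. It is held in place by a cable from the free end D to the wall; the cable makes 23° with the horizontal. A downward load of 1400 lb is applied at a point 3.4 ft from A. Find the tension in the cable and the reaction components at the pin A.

ΣM about A: T·sin23°·6.3 − 1400·3.4 = 0 → T = 4760/(6.3·0.390731) = 1933.7 ≈ 1934 lb.
ΣF_x = 0: A_x − T·cos23° = 0 → A_x = 1933.7 × 0.920505 = 1780 lb.
ΣF_y = 0: A_y + T·sin23° − 1400 = 0 → A_y = 1400 − 1933.7 × 0.390731 = 644.4 lb.

T = 1934 lb, A_x = 1780 lb, A_y = 644.4 lb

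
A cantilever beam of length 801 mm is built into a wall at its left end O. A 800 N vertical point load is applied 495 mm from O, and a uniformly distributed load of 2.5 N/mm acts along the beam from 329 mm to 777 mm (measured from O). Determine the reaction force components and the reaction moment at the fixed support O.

O_x = 0, O_y = 1920 N, M_O = 1015000 N·mm

Resultant of the distributed load: 2.5 × 448 = 1120 N at 553 mm from O.
ΣF_x = 0: O_x = 0.
ΣF_y = 0: O_y − 800 − 2.5·448 = 0 → O_y = 1920 N.
ΣM about O: M_O − 800·495 − (2.5·448)·553 = 0 → M_O = 1015000 N·mm.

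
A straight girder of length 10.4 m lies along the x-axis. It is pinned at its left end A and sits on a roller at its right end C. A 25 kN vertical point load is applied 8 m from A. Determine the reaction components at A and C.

A_x = 0, A_y = 5.769 kN, C_y = 19.23 kN

Moments about A: C_y·10.4 − 25·8 = 0 → C_y = 200/10.4 = 19.2308 ≈ 19.23 kN.
ΣF_y = 0: A_y + 19.2308 − 25 = 0 → A_y = 5.769 kN.
ΣF_x = 0: no horizontal applied forces, so A_x = 0.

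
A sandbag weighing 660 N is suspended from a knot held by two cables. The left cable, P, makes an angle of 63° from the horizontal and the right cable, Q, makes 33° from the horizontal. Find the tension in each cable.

T_P = 556.6 N, T_Q = 301.3 N

ΣF_x = 0: −T_P·cos63° + T_Q·cos33° = 0 → T_Q = 0.541322·T_P.
ΣF_y = 0: T_P·sin63° + T_Q·sin33° = 660.
Substitute: T_P·(0.891007 + 0.541322·0.544639) = 660 → T_P = 556.571 ≈ 556.6 N.
Then T_Q = 0.541322 × 556.571 = 301.3 N.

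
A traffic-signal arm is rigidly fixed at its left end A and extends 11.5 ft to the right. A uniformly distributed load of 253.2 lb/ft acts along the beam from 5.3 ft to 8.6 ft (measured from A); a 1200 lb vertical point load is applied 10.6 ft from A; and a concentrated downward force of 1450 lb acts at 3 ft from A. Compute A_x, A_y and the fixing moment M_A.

Resultant of the distributed load: 253.2 × 3.3 = 835.56 lb at 6.95 ft from A.
ΣF_x = 0: A_x = 0.
ΣF_y = 0: A_y − 253.2·3.3 − 1200 − 1450 = 0 → A_y = 3486 lb.
ΣM about A: M_A − (253.2·3.3)·6.95 − 1200·10.6 − 1450·3 = 0 → M_A = 22880 lb·ft.

A_x = 0, A_y = 3486 lb, M_A = 22880 lb·ft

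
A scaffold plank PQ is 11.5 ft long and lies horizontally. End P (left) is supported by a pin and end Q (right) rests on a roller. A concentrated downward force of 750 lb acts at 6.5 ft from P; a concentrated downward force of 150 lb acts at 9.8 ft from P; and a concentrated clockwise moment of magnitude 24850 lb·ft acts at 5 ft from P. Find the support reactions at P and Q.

Moments about P: Q_y·11.5 − 750·6.5 − 150·9.8 − 24850 = 0 → Q_y = 31195/11.5 = 2712.61 ≈ 2713 lb.
ΣF_y = 0: P_y + 2712.61 − 750 − 150 = 0 → P_y = -1813 lb.
ΣF_x = 0: no horizontal applied forces, so P_x = 0.

P_x = 0, P_y = -1813 lb, Q_y = 2713 lb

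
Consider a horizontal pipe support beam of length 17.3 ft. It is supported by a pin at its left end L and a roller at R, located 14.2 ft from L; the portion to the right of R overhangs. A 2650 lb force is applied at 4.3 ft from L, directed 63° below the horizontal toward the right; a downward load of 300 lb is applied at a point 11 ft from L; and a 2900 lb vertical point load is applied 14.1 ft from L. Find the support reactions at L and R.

Taking moments about L: R_y·14.2 − 2650·sin63°·4.3 − 300·11 − 2900·14.1 = 0 → R_y = 54343/14.2 = 3826.97 ≈ 3827 lb.
ΣF_y = 0: L_y + 3826.97 − 2650·sin63° − 300 − 2900 = 0 → L_y = 1734 lb.
ΣF_x = 0: L_x + 2650·cos63° = 0 → L_x = -1203 lb.

L_x = -1203 lb, L_y = 1734 lb, R_y = 3827 lb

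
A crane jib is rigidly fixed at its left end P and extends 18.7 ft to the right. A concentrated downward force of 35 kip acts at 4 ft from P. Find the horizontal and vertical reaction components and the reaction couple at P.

ΣF_x = 0: P_x = 0.
ΣF_y = 0: P_y − 35 = 0 → P_y = 35.00 kip.
ΣM about P: M_P − 35·4 = 0 → M_P = 140.0 kip·ft.

P_x = 0, P_y = 35.00 kip, M_P = 140.0 kip·ft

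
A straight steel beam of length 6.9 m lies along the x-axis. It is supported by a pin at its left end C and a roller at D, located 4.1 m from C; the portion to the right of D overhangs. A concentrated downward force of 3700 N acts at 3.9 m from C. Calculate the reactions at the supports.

Taking moments about C: D_y·4.1 − 3700·3.9 = 0 → D_y = 14430/4.1 = 3519.51 ≈ 3520 N.
ΣF_y = 0: C_y + 3519.51 − 3700 = 0 → C_y = 180.5 N.
ΣF_x = 0: no horizontal applied forces, so C_x = 0.

C_x = 0, C_y = 180.5 N, D_y = 3520 N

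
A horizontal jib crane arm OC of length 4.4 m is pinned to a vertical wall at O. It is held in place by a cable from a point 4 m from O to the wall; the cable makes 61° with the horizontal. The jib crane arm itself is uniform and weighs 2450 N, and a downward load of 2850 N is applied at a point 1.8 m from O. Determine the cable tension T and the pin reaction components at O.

ΣM about O: T·sin61°·4 − 2450·2.2 − 2850·1.8 = 0 → T = 10520/(4·0.87462) = 3007.02 ≈ 3007 N.
ΣF_x = 0: O_x − T·cos61° = 0 → O_x = 3007.02 × 0.48481 = 1458 N.
ΣF_y = 0: O_y + T·sin61° − 2450 − 2850 = 0 → O_y = 5300 − 3007.02 × 0.87462 = 2670 N.

T = 3007 N, O_x = 1458 N, O_y = 2670 N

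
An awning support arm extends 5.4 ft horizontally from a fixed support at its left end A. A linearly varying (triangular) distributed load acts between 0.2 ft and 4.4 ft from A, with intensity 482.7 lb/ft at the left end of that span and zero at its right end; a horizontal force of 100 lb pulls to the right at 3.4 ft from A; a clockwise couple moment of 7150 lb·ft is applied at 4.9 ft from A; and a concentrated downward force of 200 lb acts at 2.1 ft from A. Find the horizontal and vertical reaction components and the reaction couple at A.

A_x = -100.0 lb, A_y = 1214 lb, M_A = 9192 lb·ft

Resultant of the triangular load: ½ × 482.7 × 4.2 = 1013.67 lb, acting at 1.6 ft from A (one-third of the span from the peak).
ΣF_x = 0: A_x + 100 = 0 → A_x = -100.0 lb.
ΣF_y = 0: A_y − ½·482.7·4.2 − 200 = 0 → A_y = 1214 lb.
ΣM about A: M_A − (½·482.7·4.2)·1.6 − 7150 − 200·2.1 = 0 → M_A = 9192 lb·ft.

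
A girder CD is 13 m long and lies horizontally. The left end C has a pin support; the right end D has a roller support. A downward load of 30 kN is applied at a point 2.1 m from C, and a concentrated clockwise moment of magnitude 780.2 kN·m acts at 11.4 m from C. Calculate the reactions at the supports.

Moments about C: D_y·13 − 30·2.1 − 780.2 = 0 → D_y = 843.2/13 = 64.8615 ≈ 64.86 kN.
ΣF_y = 0: C_y + 64.8615 − 30 = 0 → C_y = -34.86 kN.
ΣF_x = 0: no horizontal applied forces, so C_x = 0.

C_x = 0, C_y = -34.86 kN, D_y = 64.86 kN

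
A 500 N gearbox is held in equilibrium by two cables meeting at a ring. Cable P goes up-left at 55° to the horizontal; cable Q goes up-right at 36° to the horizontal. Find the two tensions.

ΣF_x = 0: −T_P·cos55° + T_Q·cos36° = 0 → T_Q = 0.708979·T_P.
ΣF_y = 0: T_P·sin55° + T_Q·sin36° = 500.
Substitute: T_P·(0.819152 + 0.708979·0.587785) = 500 → T_P = 404.57 ≈ 404.6 N.
Then T_Q = 0.708979 × 404.57 = 286.8 N.

T_P = 404.6 N, T_Q = 286.8 N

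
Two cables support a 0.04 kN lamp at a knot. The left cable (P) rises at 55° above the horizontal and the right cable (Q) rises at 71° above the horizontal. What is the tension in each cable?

T_P = 0.01610 kN, T_Q = 0.02836 kN

ΣF_x = 0: −T_P·cos55° + T_Q·cos71° = 0 → T_Q = 1.76177·T_P.
ΣF_y = 0: T_P·sin55° + T_Q·sin71° = 0.04.
Substitute: T_P·(0.819152 + 1.76177·0.945519) = 0.04 → T_P = 0.016097 ≈ 0.01610 kN.
Then T_Q = 1.76177 × 0.016097 = 0.02836 kN.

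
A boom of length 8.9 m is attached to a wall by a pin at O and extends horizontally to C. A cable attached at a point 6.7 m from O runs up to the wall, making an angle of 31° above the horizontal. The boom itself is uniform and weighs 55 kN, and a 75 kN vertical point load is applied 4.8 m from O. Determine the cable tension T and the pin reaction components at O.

T = 175.3 kN, O_x = 150.2 kN, O_y = 39.74 kN

ΣM about O: T·sin31°·6.7 − 55·4.45 − 75·4.8 = 0 → T = 604.75/(6.7·0.515038) = 175.252 ≈ 175.3 kN.
ΣF_x = 0: O_x − T·cos31° = 0 → O_x = 175.252 × 0.857167 = 150.2 kN.
ΣF_y = 0: O_y + T·sin31° − 55 − 75 = 0 → O_y = 130 − 175.252 × 0.515038 = 39.74 kN.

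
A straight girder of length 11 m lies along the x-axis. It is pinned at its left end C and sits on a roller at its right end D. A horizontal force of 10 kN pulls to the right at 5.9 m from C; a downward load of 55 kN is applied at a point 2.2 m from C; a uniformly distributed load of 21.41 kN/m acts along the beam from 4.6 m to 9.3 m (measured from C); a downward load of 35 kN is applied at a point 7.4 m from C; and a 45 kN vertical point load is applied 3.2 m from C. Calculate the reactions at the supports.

Resultant of the distributed load: 21.41 × 4.7 = 100.627 kN at 6.95 m from C.
Taking moments about C: D_y·11 − 55·2.2 − (21.41·4.7)·6.95 − 35·7.4 − 45·3.2 = 0 → D_y = 1223.35765/11 = 111.214 ≈ 111.2 kN.
ΣF_y = 0: C_y + 111.214 − 55 − 21.41·4.7 − 35 − 45 = 0 → C_y = 124.4 kN.
ΣF_x = 0: C_x + 10 = 0 → C_x = -10.00 kN.

C_x = -10.00 kN, C_y = 124.4 kN, D_y = 111.2 kN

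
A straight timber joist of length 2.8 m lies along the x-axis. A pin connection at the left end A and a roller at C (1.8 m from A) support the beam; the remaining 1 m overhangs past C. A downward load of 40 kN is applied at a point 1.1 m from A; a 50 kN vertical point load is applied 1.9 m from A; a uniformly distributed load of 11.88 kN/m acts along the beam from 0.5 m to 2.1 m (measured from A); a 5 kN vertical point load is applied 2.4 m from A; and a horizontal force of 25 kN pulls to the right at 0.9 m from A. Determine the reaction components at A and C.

Resultant of the distributed load: 11.88 × 1.6 = 19.008 kN at 1.3 m from A.
ΣM about A: C_y·1.8 − 40·1.1 − 50·1.9 − (11.88·1.6)·1.3 − 5·2.4 = 0 → C_y = 175.7104/1.8 = 97.6169 ≈ 97.62 kN.
ΣF_y = 0: A_y + 97.6169 − 40 − 50 − 11.88·1.6 − 5 = 0 → A_y = 16.39 kN.
ΣF_x = 0: A_x + 25 = 0 → A_x = -25.00 kN.

A_x = -25.00 kN, A_y = 16.39 kN, C_y = 97.62 kN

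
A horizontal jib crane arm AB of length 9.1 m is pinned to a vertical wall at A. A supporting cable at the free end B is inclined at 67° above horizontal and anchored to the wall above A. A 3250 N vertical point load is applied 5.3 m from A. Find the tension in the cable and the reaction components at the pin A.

T = 2056 N, A_x = 803.5 N, A_y = 1357 N

ΣM about A: T·sin67°·9.1 − 3250·5.3 = 0 → T = 17225/(9.1·0.920505) = 2056.32 ≈ 2056 N.
ΣF_x = 0: A_x − T·cos67° = 0 → A_x = 2056.32 × 0.390731 = 803.5 N.
ΣF_y = 0: A_y + T·sin67° − 3250 = 0 → A_y = 3250 − 2056.32 × 0.920505 = 1357 N.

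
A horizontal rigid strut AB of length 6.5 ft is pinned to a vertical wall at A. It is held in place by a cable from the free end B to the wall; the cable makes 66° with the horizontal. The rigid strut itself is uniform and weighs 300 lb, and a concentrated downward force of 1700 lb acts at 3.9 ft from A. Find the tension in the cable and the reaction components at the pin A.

T = 1281 lb, A_x = 520.9 lb, A_y = 830.0 lb

ΣM about A: T·sin66°·6.5 − 300·3.25 − 1700·3.9 = 0 → T = 7605/(6.5·0.913545) = 1280.73 ≈ 1281 lb.
ΣF_x = 0: A_x − T·cos66° = 0 → A_x = 1280.73 × 0.406737 = 520.9 lb.
ΣF_y = 0: A_y + T·sin66° − 300 − 1700 = 0 → A_y = 2000 − 1280.73 × 0.913545 = 830.0 lb.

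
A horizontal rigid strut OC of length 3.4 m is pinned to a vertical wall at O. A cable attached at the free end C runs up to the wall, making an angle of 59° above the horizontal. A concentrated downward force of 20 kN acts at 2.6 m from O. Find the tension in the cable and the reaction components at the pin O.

ΣM about O: T·sin59°·3.4 − 20·2.6 = 0 → T = 52/(3.4·0.857167) = 17.8426 ≈ 17.84 kN.
ΣF_x = 0: O_x − T·cos59° = 0 → O_x = 17.8426 × 0.515038 = 9.190 kN.
ΣF_y = 0: O_y + T·sin59° − 20 = 0 → O_y = 20 − 17.8426 × 0.857167 = 4.706 kN.

T = 17.84 kN, O_x = 9.190 kN, O_y = 4.706 kN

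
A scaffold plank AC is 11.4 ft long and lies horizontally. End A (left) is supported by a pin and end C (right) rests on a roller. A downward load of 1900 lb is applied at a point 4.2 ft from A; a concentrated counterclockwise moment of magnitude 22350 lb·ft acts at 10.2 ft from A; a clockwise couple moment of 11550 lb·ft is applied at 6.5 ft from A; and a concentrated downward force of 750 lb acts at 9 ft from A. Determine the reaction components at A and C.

A_x = 0, A_y = 2305 lb, C_y = 344.7 lb

Moments about A: C_y·11.4 − 1900·4.2 + 22350 − 11550 − 750·9 = 0 → C_y = 3930/11.4 = 344.737 ≈ 344.7 lb.
ΣF_y = 0: A_y + 344.737 − 1900 − 750 = 0 → A_y = 2305 lb.
ΣF_x = 0: no horizontal applied forces, so A_x = 0.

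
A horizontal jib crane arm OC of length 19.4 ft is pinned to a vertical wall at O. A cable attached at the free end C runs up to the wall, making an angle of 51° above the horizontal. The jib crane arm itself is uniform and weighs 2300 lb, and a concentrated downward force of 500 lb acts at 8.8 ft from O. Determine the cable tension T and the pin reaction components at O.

ΣM about O: T·sin51°·19.4 − 2300·9.7 − 500·8.8 = 0 → T = 26710/(19.4·0.777146) = 1771.62 ≈ 1772 lb.
ΣF_x = 0: O_x − T·cos51° = 0 → O_x = 1771.62 × 0.62932 = 1115 lb.
ΣF_y = 0: O_y + T·sin51° − 2300 − 500 = 0 → O_y = 2800 − 1771.62 × 0.777146 = 1423 lb.

T = 1772 lb, O_x = 1115 lb, O_y = 1423 lb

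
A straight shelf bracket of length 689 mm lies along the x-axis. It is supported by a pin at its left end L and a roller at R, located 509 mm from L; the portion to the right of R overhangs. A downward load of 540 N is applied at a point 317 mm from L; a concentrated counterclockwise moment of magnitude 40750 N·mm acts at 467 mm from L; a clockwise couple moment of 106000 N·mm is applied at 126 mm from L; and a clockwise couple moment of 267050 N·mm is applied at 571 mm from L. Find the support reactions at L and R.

L_x = 0, L_y = -449.2 N, R_y = 989.2 N

Taking moments about L: R_y·509 − 540·317 + 40750 − 106000 − 267050 = 0 → R_y = 503480/509 = 989.155 ≈ 989.2 N.
ΣF_y = 0: L_y + 989.155 − 540 = 0 → L_y = -449.2 N.
ΣF_x = 0: no horizontal applied forces, so L_x = 0.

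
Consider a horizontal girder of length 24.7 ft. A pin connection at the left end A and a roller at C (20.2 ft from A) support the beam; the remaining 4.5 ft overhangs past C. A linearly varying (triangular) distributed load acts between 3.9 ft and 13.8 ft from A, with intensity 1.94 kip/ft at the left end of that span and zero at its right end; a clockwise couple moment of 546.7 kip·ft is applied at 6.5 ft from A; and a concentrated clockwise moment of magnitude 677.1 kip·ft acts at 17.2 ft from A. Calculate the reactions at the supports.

Resultant of the triangular load: ½ × 1.94 × 9.9 = 9.603 kip, acting at 7.2 ft from A (one-third of the span from the peak).
Moments about A: C_y·20.2 − (½·1.94·9.9)·7.2 − 546.7 − 677.1 = 0 → C_y = 1292.9416/20.2 = 64.007 ≈ 64.01 kip.
ΣF_y = 0: A_y + 64.007 − ½·1.94·9.9 = 0 → A_y = -54.40 kip.
ΣF_x = 0: no horizontal applied forces, so A_x = 0.

A_x = 0, A_y = -54.40 kip, C_y = 64.01 kip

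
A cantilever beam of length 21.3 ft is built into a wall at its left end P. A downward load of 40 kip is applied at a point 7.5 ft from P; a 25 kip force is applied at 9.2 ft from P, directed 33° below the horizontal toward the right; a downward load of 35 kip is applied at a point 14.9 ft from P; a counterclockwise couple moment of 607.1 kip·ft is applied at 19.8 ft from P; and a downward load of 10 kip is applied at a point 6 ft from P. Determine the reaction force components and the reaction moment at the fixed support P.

P_x = -20.97 kip, P_y = 98.62 kip, M_P = 399.7 kip·ft

ΣF_x = 0: P_x + 25·cos33° = 0 → P_x = -20.97 kip.
ΣF_y = 0: P_y − 40 − 25·sin33° − 35 − 10 = 0 → P_y = 98.62 kip.
ΣM about P: M_P − 40·7.5 − 25·sin33°·9.2 − 35·14.9 + 607.1 − 10·6 = 0 → M_P = 399.7 kip·ft.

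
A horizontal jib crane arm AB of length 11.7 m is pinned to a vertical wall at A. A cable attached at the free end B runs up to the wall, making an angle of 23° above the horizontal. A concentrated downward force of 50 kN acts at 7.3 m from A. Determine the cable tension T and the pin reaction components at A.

ΣM about A: T·sin23°·11.7 − 50·7.3 = 0 → T = 365/(11.7·0.390731) = 79.8416 ≈ 79.84 kN.
ΣF_x = 0: A_x − T·cos23° = 0 → A_x = 79.8416 × 0.920505 = 73.49 kN.
ΣF_y = 0: A_y + T·sin23° − 50 = 0 → A_y = 50 − 79.8416 × 0.390731 = 18.80 kN.

T = 79.84 kN, A_x = 73.49 kN, A_y = 18.80 kN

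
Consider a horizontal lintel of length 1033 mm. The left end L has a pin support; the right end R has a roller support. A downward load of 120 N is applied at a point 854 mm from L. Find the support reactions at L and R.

ΣM about L: R_y·1033 − 120·854 = 0 → R_y = 102480/1033 = 99.2062 ≈ 99.21 N.
ΣF_y = 0: L_y + 99.2062 − 120 = 0 → L_y = 20.79 N.
ΣF_x = 0: no horizontal applied forces, so L_x = 0.

L_x = 0, L_y = 20.79 N, R_y = 99.21 N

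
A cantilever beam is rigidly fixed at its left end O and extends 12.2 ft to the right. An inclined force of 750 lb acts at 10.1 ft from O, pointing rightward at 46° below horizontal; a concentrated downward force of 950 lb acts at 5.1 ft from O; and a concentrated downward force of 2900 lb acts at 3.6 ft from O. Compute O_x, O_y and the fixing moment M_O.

O_x = -521.0 lb, O_y = 4390 lb, M_O = 20730 lb·ft

ΣF_x = 0: O_x + 750·cos46° = 0 → O_x = -521.0 lb.
ΣF_y = 0: O_y − 750·sin46° − 950 − 2900 = 0 → O_y = 4390 lb.
ΣM about O: M_O − 750·sin46°·10.1 − 950·5.1 − 2900·3.6 = 0 → M_O = 20730 lb·ft.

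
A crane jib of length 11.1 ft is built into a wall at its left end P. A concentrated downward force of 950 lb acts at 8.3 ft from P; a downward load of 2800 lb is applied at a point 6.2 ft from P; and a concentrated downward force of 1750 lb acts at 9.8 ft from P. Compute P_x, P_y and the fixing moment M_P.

ΣF_x = 0: P_x = 0.
ΣF_y = 0: P_y − 950 − 2800 − 1750 = 0 → P_y = 5500 lb.
ΣM about P: M_P − 950·8.3 − 2800·6.2 − 1750·9.8 = 0 → M_P = 42400 lb·ft.

P_x = 0, P_y = 5500 lb, M_P = 42400 lb·ft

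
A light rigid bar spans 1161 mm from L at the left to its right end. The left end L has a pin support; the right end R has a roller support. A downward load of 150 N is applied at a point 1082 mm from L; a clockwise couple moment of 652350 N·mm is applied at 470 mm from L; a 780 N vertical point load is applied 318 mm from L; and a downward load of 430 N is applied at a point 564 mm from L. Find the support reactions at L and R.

Taking moments about L: R_y·1161 − 150·1082 − 652350 − 780·318 − 430·564 = 0 → R_y = 1305210/1161 = 1124.21 ≈ 1124 N.
ΣF_y = 0: L_y + 1124.21 − 150 − 780 − 430 = 0 → L_y = 235.8 N.
ΣF_x = 0: no horizontal applied forces, so L_x = 0.

L_x = 0, L_y = 235.8 N, R_y = 1124 N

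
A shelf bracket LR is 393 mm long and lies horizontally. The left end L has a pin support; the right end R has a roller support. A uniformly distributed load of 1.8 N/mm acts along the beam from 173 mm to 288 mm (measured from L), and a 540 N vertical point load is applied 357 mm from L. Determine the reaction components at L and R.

Resultant of the distributed load: 1.8 × 115 = 207 N at 230.5 mm from L.
ΣM about L: R_y·393 − (1.8·115)·230.5 − 540·357 = 0 → R_y = 240493.5/393 = 611.943 ≈ 611.9 N.
ΣF_y = 0: L_y + 611.943 − 1.8·115 − 540 = 0 → L_y = 135.1 N.
ΣF_x = 0: no horizontal applied forces, so L_x = 0.

L_x = 0, L_y = 135.1 N, R_y = 611.9 N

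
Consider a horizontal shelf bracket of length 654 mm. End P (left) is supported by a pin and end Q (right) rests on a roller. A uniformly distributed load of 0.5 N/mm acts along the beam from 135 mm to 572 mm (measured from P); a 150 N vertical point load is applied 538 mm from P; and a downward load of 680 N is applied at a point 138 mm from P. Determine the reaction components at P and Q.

Resultant of the distributed load: 0.5 × 437 = 218.5 N at 353.5 mm from P.
Taking moments about P: Q_y·654 − (0.5·437)·353.5 − 150·538 − 680·138 = 0 → Q_y = 251779.75/654 = 384.984 ≈ 385.0 N.
ΣF_y = 0: P_y + 384.984 − 0.5·437 − 150 − 680 = 0 → P_y = 663.5 N.
ΣF_x = 0: no horizontal applied forces, so P_x = 0.

P_x = 0, P_y = 663.5 N, Q_y = 385.0 N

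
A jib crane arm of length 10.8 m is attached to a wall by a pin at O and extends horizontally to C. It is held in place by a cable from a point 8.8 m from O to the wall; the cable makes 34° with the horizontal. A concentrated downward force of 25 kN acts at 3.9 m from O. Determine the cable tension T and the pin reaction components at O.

T = 19.81 kN, O_x = 16.43 kN, O_y = 13.92 kN

ΣM about O: T·sin34°·8.8 − 25·3.9 = 0 → T = 97.5/(8.8·0.559193) = 19.8135 ≈ 19.81 kN.
ΣF_x = 0: O_x − T·cos34° = 0 → O_x = 19.8135 × 0.829038 = 16.43 kN.
ΣF_y = 0: O_y + T·sin34° − 25 = 0 → O_y = 25 − 19.8135 × 0.559193 = 13.92 kN.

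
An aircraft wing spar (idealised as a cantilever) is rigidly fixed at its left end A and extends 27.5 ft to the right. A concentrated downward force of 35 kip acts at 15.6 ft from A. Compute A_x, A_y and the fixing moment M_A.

A_x = 0, A_y = 35.00 kip, M_A = 546.0 kip·ft

ΣF_x = 0: A_x = 0.
ΣF_y = 0: A_y − 35 = 0 → A_y = 35.00 kip.
ΣM about A: M_A − 35·15.6 = 0 → M_A = 546.0 kip·ft.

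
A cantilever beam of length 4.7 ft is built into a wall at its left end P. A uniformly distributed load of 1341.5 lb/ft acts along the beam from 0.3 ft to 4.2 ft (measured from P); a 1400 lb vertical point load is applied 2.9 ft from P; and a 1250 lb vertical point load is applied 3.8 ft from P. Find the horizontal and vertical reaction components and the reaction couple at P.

Resultant of the distributed load: 1341.5 × 3.9 = 5231.85 lb at 2.25 ft from P.
ΣF_x = 0: P_x = 0.
ΣF_y = 0: P_y − 1341.5·3.9 − 1400 − 1250 = 0 → P_y = 7882 lb.
ΣM about P: M_P − (1341.5·3.9)·2.25 − 1400·2.9 − 1250·3.8 = 0 → M_P = 20580 lb·ft.

P_x = 0, P_y = 7882 lb, M_P = 20580 lb·ft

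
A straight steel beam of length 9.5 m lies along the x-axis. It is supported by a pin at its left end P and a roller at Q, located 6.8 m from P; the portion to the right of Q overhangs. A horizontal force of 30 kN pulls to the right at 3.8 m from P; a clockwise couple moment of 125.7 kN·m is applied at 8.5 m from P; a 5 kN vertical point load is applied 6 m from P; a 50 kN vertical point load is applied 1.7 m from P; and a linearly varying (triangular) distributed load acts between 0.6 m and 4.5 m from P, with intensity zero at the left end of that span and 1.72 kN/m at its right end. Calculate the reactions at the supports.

Resultant of the triangular load: ½ × 1.72 × 3.9 = 3.354 kN, acting at 3.2 m from P (one-third of the span from the peak).
Moments about P: Q_y·6.8 − 125.7 − 5·6 − 50·1.7 − (½·1.72·3.9)·3.2 = 0 → Q_y = 251.4328/6.8 = 36.9754 ≈ 36.98 kN.
ΣF_y = 0: P_y + 36.9754 − 5 − 50 − ½·1.72·3.9 = 0 → P_y = 21.38 kN.
ΣF_x = 0: P_x + 30 = 0 → P_x = -30.00 kN.

P_x = -30.00 kN, P_y = 21.38 kN, Q_y = 36.98 kN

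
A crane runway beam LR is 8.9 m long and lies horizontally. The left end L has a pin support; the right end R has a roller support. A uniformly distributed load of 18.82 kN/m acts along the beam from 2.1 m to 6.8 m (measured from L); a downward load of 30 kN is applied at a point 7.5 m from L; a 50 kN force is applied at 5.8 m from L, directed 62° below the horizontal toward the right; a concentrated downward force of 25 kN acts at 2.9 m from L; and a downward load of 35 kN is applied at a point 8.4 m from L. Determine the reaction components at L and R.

Resultant of the distributed load: 18.82 × 4.7 = 88.454 kN at 4.45 m from L.
Moments about L: R_y·8.9 − (18.82·4.7)·4.45 − 30·7.5 − 50·sin62°·5.8 − 25·2.9 − 35·8.4 = 0 → R_y = 1241.18/8.9 = 139.458 ≈ 139.5 kN.
ΣF_y = 0: L_y + 139.458 − 18.82·4.7 − 30 − 50·sin62° − 25 − 35 = 0 → L_y = 83.14 kN.
ΣF_x = 0: L_x + 50·cos62° = 0 → L_x = -23.47 kN.

L_x = -23.47 kN, L_y = 83.14 kN, R_y = 139.5 kN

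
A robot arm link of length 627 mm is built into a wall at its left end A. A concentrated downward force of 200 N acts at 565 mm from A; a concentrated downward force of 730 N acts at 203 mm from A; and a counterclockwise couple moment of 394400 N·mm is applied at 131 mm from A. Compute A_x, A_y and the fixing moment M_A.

A_x = 0, A_y = 930.0 N, M_A = -133200 N·mm

ΣF_x = 0: A_x = 0.
ΣF_y = 0: A_y − 200 − 730 = 0 → A_y = 930.0 N.
ΣM about A: M_A − 200·565 − 730·203 + 394400 = 0 → M_A = -133200 N·mm.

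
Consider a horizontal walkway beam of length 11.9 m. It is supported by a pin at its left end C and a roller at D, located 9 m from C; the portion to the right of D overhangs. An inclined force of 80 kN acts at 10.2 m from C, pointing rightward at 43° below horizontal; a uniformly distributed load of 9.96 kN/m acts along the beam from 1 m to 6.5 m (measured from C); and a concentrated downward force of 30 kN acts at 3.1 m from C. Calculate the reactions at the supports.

Resultant of the distributed load: 9.96 × 5.5 = 54.78 kN at 3.75 m from C.
ΣM about C: D_y·9 − 80·sin43°·10.2 − (9.96·5.5)·3.75 − 30·3.1 = 0 → D_y = 854.936/9 = 94.9929 ≈ 94.99 kN.
ΣF_y = 0: C_y + 94.9929 − 80·sin43° − 9.96·5.5 − 30 = 0 → C_y = 44.35 kN.
ΣF_x = 0: C_x + 80·cos43° = 0 → C_x = -58.51 kN.

C_x = -58.51 kN, C_y = 44.35 kN, D_y = 94.99 kN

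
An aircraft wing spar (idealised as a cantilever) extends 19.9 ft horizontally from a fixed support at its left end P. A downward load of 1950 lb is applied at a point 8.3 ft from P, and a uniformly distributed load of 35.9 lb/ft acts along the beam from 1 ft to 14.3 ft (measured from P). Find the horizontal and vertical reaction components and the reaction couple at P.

P_x = 0, P_y = 2427 lb, M_P = 19840 lb·ft

Resultant of the distributed load: 35.9 × 13.3 = 477.47 lb at 7.65 ft from P.
ΣF_x = 0: P_x = 0.
ΣF_y = 0: P_y − 1950 − 35.9·13.3 = 0 → P_y = 2427 lb.
ΣM about P: M_P − 1950·8.3 − (35.9·13.3)·7.65 = 0 → M_P = 19840 lb·ft.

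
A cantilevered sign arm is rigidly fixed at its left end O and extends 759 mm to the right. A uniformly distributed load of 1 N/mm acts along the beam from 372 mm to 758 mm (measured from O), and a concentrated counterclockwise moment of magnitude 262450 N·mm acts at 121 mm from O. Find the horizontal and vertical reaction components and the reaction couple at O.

O_x = 0, O_y = 386.0 N, M_O = -44360 N·mm

Resultant of the distributed load: 1 × 386 = 386 N at 565 mm from O.
ΣF_x = 0: O_x = 0.
ΣF_y = 0: O_y − 1·386 = 0 → O_y = 386.0 N.
ΣM about O: M_O − (1·386)·565 + 262450 = 0 → M_O = -44360 N·mm.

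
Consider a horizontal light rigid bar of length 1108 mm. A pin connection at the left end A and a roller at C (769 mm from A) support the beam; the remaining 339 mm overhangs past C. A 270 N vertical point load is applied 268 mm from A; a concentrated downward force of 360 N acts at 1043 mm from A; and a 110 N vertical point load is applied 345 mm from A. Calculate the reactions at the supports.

Taking moments about A: C_y·769 − 270·268 − 360·1043 − 110·345 = 0 → C_y = 485790/769 = 631.717 ≈ 631.7 N.
ΣF_y = 0: A_y + 631.717 − 270 − 360 − 110 = 0 → A_y = 108.3 N.
ΣF_x = 0: no horizontal applied forces, so A_x = 0.

A_x = 0, A_y = 108.3 N, C_y = 631.7 N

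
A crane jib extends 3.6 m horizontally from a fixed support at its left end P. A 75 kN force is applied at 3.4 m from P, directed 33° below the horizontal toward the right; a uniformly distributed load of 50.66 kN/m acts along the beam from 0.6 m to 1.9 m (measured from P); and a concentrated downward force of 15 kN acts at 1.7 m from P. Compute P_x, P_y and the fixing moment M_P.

P_x = -62.90 kN, P_y = 121.7 kN, M_P = 246.7 kN·m

Resultant of the distributed load: 50.66 × 1.3 = 65.858 kN at 1.25 m from P.
ΣF_x = 0: P_x + 75·cos33° = 0 → P_x = -62.90 kN.
ΣF_y = 0: P_y − 75·sin33° − 50.66·1.3 − 15 = 0 → P_y = 121.7 kN.
ΣM about P: M_P − 75·sin33°·3.4 − (50.66·1.3)·1.25 − 15·1.7 = 0 → M_P = 246.7 kN·m.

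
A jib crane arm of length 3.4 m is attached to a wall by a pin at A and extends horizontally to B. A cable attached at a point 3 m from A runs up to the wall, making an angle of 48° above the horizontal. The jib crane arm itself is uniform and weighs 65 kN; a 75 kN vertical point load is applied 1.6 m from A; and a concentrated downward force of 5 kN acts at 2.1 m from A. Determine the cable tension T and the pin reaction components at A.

T = 108.1 kN, A_x = 72.33 kN, A_y = 64.67 kN

ΣM about A: T·sin48°·3 − 65·1.7 − 75·1.6 − 5·2.1 = 0 → T = 241/(3·0.743145) = 108.099 ≈ 108.1 kN.
ΣF_x = 0: A_x − T·cos48° = 0 → A_x = 108.099 × 0.669131 = 72.33 kN.
ΣF_y = 0: A_y + T·sin48° − 65 − 75 − 5 = 0 → A_y = 145 − 108.099 × 0.743145 = 64.67 kN.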